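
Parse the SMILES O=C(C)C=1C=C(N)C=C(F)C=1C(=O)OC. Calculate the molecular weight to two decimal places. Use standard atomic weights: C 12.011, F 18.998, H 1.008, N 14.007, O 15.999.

First, the molecular formula is C10H10FNO3 (counting implicit H from valence).
  C: 10 × 12.011 = 120.110
  F: 1 × 18.998 = 18.998
  H: 10 × 1.008 = 10.080
  N: 1 × 14.007 = 14.007
  O: 3 × 15.999 = 47.997
Sum: 10×12.011 + 1×18.998 + 10×1.008 + 1×14.007 + 3×15.999 = 211.192 → 211.19 g/mol.

211.19 g/mol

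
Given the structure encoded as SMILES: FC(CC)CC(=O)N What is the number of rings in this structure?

0

In SMILES, each pair of matching ring-closure digits denotes one ring-closing bond; the number of such bonds equals the number of independent rings.
Ring-closure bonds here: 0.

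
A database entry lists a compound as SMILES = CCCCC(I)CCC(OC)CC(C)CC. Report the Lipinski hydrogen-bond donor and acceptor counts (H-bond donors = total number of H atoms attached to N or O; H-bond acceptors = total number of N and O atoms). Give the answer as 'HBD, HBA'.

0, 1

Donors: find every N or O and count the H atoms it carries.
  atom 10 (O): bond orders sum to 2 → 0 H
Lipinski HBD = 0.
Acceptors: N atoms = 0, O atoms = 1 → HBA = 1.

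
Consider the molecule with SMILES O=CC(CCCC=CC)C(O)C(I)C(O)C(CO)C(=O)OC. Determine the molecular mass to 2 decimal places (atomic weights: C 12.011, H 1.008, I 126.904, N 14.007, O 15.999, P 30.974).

428.26 g/mol

First, the molecular formula is C15H25IO6 (counting implicit H from valence).
  C: 15 × 12.011 = 180.165
  H: 25 × 1.008 = 25.200
  I: 1 × 126.904 = 126.904
  O: 6 × 15.999 = 95.994
Sum: 15×12.011 + 25×1.008 + 1×126.904 + 6×15.999 = 428.263 → 428.26 g/mol.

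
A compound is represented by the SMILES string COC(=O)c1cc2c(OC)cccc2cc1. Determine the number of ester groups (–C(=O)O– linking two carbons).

1

The ester motif appears at heavy-atom position 3 in the SMILES.
Other groups present: 1 ether.
Ester count: 1.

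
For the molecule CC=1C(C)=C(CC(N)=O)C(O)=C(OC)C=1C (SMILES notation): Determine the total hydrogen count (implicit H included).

17

Walk through each heavy atom and fill implicit hydrogens from standard valence (C 4, N 3, O 2, S 2, halogen 1):
  atom 1: C, bond orders sum to 1 (valence 4) → 3 H
  atom 2: C, bond orders sum to 4 (valence 4) → 0 H
  atom 3: C, bond orders sum to 4 (valence 4) → 0 H
  atom 4: C, bond orders sum to 1 (valence 4) → 3 H
  atom 5: C, bond orders sum to 4 (valence 4) → 0 H
  atom 6: C, bond orders sum to 2 (valence 4) → 2 H
  atom 7: C, bond orders sum to 4 (valence 4) → 0 H
  atom 8: N, bond orders sum to 1 (valence 3) → 2 H
  atom 9: O, bond orders sum to 2 (valence 2) → 0 H
  atom 10: C, bond orders sum to 4 (valence 4) → 0 H
  atom 11: O, bond orders sum to 1 (valence 2) → 1 H
  atom 12: C, bond orders sum to 4 (valence 4) → 0 H
  atom 13: O, bond orders sum to 2 (valence 2) → 0 H
  atom 14: C, bond orders sum to 1 (valence 4) → 3 H
  atom 15: C, bond orders sum to 4 (valence 4) → 0 H
  atom 16: C, bond orders sum to 1 (valence 4) → 3 H
Total hydrogens: 17.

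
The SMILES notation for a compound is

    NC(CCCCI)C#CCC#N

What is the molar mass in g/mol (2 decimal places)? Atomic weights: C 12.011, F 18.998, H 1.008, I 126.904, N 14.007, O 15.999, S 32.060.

276.12 g/mol

First, the molecular formula is C9H13IN2 (counting implicit H from valence).
  C: 9 × 12.011 = 108.099
  H: 13 × 1.008 = 13.104
  I: 1 × 126.904 = 126.904
  N: 2 × 14.007 = 28.014
Sum: 9×12.011 + 13×1.008 + 1×126.904 + 2×14.007 = 276.121 → 276.12 g/mol.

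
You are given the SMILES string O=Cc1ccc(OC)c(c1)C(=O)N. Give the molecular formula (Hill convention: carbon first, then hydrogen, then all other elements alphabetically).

C9H9NO3

Walk through each heavy atom and fill implicit hydrogens from standard valence (C 4, N 3, O 2, S 2, halogen 1); for lowercase aromatic atoms, an aromatic c carries 1 H when it has two neighbours and 0 H with three, and aromatic n carries 0 H:
  atom 1: O, bond orders sum to 2 (valence 2) → 0 H
  atom 2: C, bond orders sum to 3 (valence 4) → 1 H
  atom 3: aromatic c, 3 neighbours → 0 H
  atom 4: aromatic c, 2 neighbours → 1 H
  atom 5: aromatic c, 2 neighbours → 1 H
  atom 6: aromatic c, 3 neighbours → 0 H
  atom 7: O, bond orders sum to 2 (valence 2) → 0 H
  atom 8: C, bond orders sum to 1 (valence 4) → 3 H
  atom 9: aromatic c, 3 neighbours → 0 H
  atom 10: aromatic c, 2 neighbours → 1 H
  atom 11: C, bond orders sum to 4 (valence 4) → 0 H
  atom 12: O, bond orders sum to 2 (valence 2) → 0 H
  atom 13: N, bond orders sum to 1 (valence 3) → 2 H
Totals → C:9, H:9, N:1, O:3.
In Hill order: C9H9NO3.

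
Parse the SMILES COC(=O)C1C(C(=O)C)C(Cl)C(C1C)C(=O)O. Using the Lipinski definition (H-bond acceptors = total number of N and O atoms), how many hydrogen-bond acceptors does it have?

N atoms: 0; O atoms: 5.
Lipinski HBA = 0 + 5 = 5.

5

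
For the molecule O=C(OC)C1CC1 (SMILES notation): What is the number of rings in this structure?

1

In SMILES, each pair of matching ring-closure digits denotes one ring-closing bond; the number of such bonds equals the number of independent rings.
Ring-closure bonds here: 1.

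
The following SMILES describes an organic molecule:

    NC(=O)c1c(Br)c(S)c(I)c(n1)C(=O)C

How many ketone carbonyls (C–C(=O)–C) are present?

1

The ketone motif appears at heavy-atom position 13 in the SMILES.
Other groups present: 1 amide, 1 thiol.
Ketone count: 1.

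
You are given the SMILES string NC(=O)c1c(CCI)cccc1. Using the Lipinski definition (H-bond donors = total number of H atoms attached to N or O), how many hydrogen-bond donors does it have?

Donors: find every N or O and count the H atoms it carries.
  atom 1 (N): bond orders sum to 1 → 2 H
  atom 3 (O): bond orders sum to 2 → 0 H
Lipinski HBD = 2.

2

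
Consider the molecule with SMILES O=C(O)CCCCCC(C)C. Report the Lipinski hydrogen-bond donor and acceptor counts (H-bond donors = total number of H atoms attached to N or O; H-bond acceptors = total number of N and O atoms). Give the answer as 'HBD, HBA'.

Donors: find every N or O and count the H atoms it carries.
  atom 1 (O): bond orders sum to 2 → 0 H
  atom 3 (O): bond orders sum to 1 → 1 H
Lipinski HBD = 1.
Acceptors: N atoms = 0, O atoms = 2 → HBA = 2.

1, 2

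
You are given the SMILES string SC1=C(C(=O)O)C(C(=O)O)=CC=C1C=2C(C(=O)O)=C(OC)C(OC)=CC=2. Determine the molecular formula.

C17H14O8S

Walk through each heavy atom and fill implicit hydrogens from standard valence (C 4, N 3, O 2, S 2, halogen 1):
  atom 1: S, bond orders sum to 1 (valence 2) → 1 H
  atom 2: C, bond orders sum to 4 (valence 4) → 0 H
  atom 3: C, bond orders sum to 4 (valence 4) → 0 H
  atom 4: C, bond orders sum to 4 (valence 4) → 0 H
  atom 5: O, bond orders sum to 2 (valence 2) → 0 H
  atom 6: O, bond orders sum to 1 (valence 2) → 1 H
  atom 7: C, bond orders sum to 4 (valence 4) → 0 H
  atom 8: C, bond orders sum to 4 (valence 4) → 0 H
  atom 9: O, bond orders sum to 2 (valence 2) → 0 H
  atom 10: O, bond orders sum to 1 (valence 2) → 1 H
  atom 11: C, bond orders sum to 3 (valence 4) → 1 H
  atom 12: C, bond orders sum to 3 (valence 4) → 1 H
  atom 13: C, bond orders sum to 4 (valence 4) → 0 H
  atom 14: C, bond orders sum to 4 (valence 4) → 0 H
  atom 15: C, bond orders sum to 4 (valence 4) → 0 H
  atom 16: C, bond orders sum to 4 (valence 4) → 0 H
  atom 17: O, bond orders sum to 2 (valence 2) → 0 H
  atom 18: O, bond orders sum to 1 (valence 2) → 1 H
  atom 19: C, bond orders sum to 4 (valence 4) → 0 H
  atom 20: O, bond orders sum to 2 (valence 2) → 0 H
  atom 21: C, bond orders sum to 1 (valence 4) → 3 H
  atom 22: C, bond orders sum to 4 (valence 4) → 0 H
  atom 23: O, bond orders sum to 2 (valence 2) → 0 H
  atom 24: C, bond orders sum to 1 (valence 4) → 3 H
  atom 25: C, bond orders sum to 3 (valence 4) → 1 H
  atom 26: C, bond orders sum to 3 (valence 4) → 1 H
Totals → C:17, H:14, O:8, S:1.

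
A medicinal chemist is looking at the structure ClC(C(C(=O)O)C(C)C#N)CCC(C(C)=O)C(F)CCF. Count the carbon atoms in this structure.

Count every carbon token in the SMILES (each C, including those in ring-closure positions and inside branches).
Carbon count: 14.

14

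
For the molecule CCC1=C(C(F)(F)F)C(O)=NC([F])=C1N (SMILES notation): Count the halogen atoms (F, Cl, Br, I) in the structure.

4

Halogen atoms appear at heavy-atom positions 6, 7, 8, 13 (4×F).
Other groups present: 1 hydroxyl, 1 primary amine.
Halogen count: 4.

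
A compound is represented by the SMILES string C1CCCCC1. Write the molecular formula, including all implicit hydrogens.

Walk through each heavy atom and fill implicit hydrogens from standard valence (C 4, N 3, O 2, S 2, halogen 1):
  atom 1: C, bond orders sum to 2 (valence 4) → 2 H
  atom 2: C, bond orders sum to 2 (valence 4) → 2 H
  atom 3: C, bond orders sum to 2 (valence 4) → 2 H
  atom 4: C, bond orders sum to 2 (valence 4) → 2 H
  atom 5: C, bond orders sum to 2 (valence 4) → 2 H
  atom 6: C, bond orders sum to 2 (valence 4) → 2 H
Totals → C:6, H:12.

C6H12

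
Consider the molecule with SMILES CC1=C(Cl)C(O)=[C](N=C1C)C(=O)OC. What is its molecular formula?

C9H10ClNO3

Walk through each heavy atom and fill implicit hydrogens from standard valence (C 4, N 3, O 2, S 2, halogen 1):
  atom 1: C, bond orders sum to 1 (valence 4) → 3 H
  atom 2: C, bond orders sum to 4 (valence 4) → 0 H
  atom 3: C, bond orders sum to 4 (valence 4) → 0 H
  atom 4: Cl (halogen, monovalent) → 0 H
  atom 5: C, bond orders sum to 4 (valence 4) → 0 H
  atom 6: O, bond orders sum to 1 (valence 2) → 1 H
  atom 7: C with explicit H count 0
  atom 8: N, bond orders sum to 3 (valence 3) → 0 H
  atom 9: C, bond orders sum to 4 (valence 4) → 0 H
  atom 10: C, bond orders sum to 1 (valence 4) → 3 H
  atom 11: C, bond orders sum to 4 (valence 4) → 0 H
  atom 12: O, bond orders sum to 2 (valence 2) → 0 H
  atom 13: O, bond orders sum to 2 (valence 2) → 0 H
  atom 14: C, bond orders sum to 1 (valence 4) → 3 H
Totals → C:9, H:10, Cl:1, N:1, O:3.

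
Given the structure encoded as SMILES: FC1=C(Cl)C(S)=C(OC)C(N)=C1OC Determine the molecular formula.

C8H9ClFNO2S

Walk through each heavy atom and fill implicit hydrogens from standard valence (C 4, N 3, O 2, S 2, halogen 1):
  atom 1: F (halogen, monovalent) → 0 H
  atom 2: C, bond orders sum to 4 (valence 4) → 0 H
  atom 3: C, bond orders sum to 4 (valence 4) → 0 H
  atom 4: Cl (halogen, monovalent) → 0 H
  atom 5: C, bond orders sum to 4 (valence 4) → 0 H
  atom 6: S, bond orders sum to 1 (valence 2) → 1 H
  atom 7: C, bond orders sum to 4 (valence 4) → 0 H
  atom 8: O, bond orders sum to 2 (valence 2) → 0 H
  atom 9: C, bond orders sum to 1 (valence 4) → 3 H
  atom 10: C, bond orders sum to 4 (valence 4) → 0 H
  atom 11: N, bond orders sum to 1 (valence 3) → 2 H
  atom 12: C, bond orders sum to 4 (valence 4) → 0 H
  atom 13: O, bond orders sum to 2 (valence 2) → 0 H
  atom 14: C, bond orders sum to 1 (valence 4) → 3 H
Totals → C:8, H:9, Cl:1, F:1, N:1, O:2, S:1.
In Hill order: C8H9ClFNO2S.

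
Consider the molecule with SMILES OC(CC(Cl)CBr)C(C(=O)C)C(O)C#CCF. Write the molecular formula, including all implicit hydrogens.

Walk through each heavy atom and fill implicit hydrogens from standard valence (C 4, N 3, O 2, S 2, halogen 1):
  atom 1: O, bond orders sum to 1 (valence 2) → 1 H
  atom 2: C, bond orders sum to 3 (valence 4) → 1 H
  atom 3: C, bond orders sum to 2 (valence 4) → 2 H
  atom 4: C, bond orders sum to 3 (valence 4) → 1 H
  atom 5: Cl (halogen, monovalent) → 0 H
  atom 6: C, bond orders sum to 2 (valence 4) → 2 H
  atom 7: Br (halogen, monovalent) → 0 H
  atom 8: C, bond orders sum to 3 (valence 4) → 1 H
  atom 9: C, bond orders sum to 4 (valence 4) → 0 H
  atom 10: O, bond orders sum to 2 (valence 2) → 0 H
  atom 11: C, bond orders sum to 1 (valence 4) → 3 H
  atom 12: C, bond orders sum to 3 (valence 4) → 1 H
  atom 13: O, bond orders sum to 1 (valence 2) → 1 H
  atom 14: C, bond orders sum to 4 (valence 4) → 0 H
  atom 15: C, bond orders sum to 4 (valence 4) → 0 H
  atom 16: C, bond orders sum to 2 (valence 4) → 2 H
  atom 17: F (halogen, monovalent) → 0 H
Totals → C:11, H:15, Br:1, Cl:1, F:1, O:3.

C11H15BrClFO3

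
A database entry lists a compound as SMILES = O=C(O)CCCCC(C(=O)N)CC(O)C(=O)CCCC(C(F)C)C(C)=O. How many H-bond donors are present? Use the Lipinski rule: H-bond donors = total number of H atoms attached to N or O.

4

Donors: find every N or O and count the H atoms it carries.
  atom 1 (O): bond orders sum to 2 → 0 H
  atom 3 (O): bond orders sum to 1 → 1 H
  atom 10 (O): bond orders sum to 2 → 0 H
  atom 11 (N): bond orders sum to 1 → 2 H
  atom 14 (O): bond orders sum to 1 → 1 H
  atom 16 (O): bond orders sum to 2 → 0 H
  atom 26 (O): bond orders sum to 2 → 0 H
Lipinski HBD = 4.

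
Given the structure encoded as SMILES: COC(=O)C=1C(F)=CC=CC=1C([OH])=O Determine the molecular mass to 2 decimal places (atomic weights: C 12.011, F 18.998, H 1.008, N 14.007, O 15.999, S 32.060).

First, the molecular formula is C9H7FO4 (counting implicit H from valence).
  C: 9 × 12.011 = 108.099
  F: 1 × 18.998 = 18.998
  H: 7 × 1.008 = 7.056
  O: 4 × 15.999 = 63.996
Sum: 9×12.011 + 1×18.998 + 7×1.008 + 4×15.999 = 198.149 → 198.15 g/mol.

198.15 g/mol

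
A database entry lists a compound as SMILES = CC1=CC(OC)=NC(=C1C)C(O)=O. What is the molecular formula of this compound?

Walk through each heavy atom and fill implicit hydrogens from standard valence (C 4, N 3, O 2, S 2, halogen 1):
  atom 1: C, bond orders sum to 1 (valence 4) → 3 H
  atom 2: C, bond orders sum to 4 (valence 4) → 0 H
  atom 3: C, bond orders sum to 3 (valence 4) → 1 H
  atom 4: C, bond orders sum to 4 (valence 4) → 0 H
  atom 5: O, bond orders sum to 2 (valence 2) → 0 H
  atom 6: C, bond orders sum to 1 (valence 4) → 3 H
  atom 7: N, bond orders sum to 3 (valence 3) → 0 H
  atom 8: C, bond orders sum to 4 (valence 4) → 0 H
  atom 9: C, bond orders sum to 4 (valence 4) → 0 H
  atom 10: C, bond orders sum to 1 (valence 4) → 3 H
  atom 11: C, bond orders sum to 4 (valence 4) → 0 H
  atom 12: O, bond orders sum to 1 (valence 2) → 1 H
  atom 13: O, bond orders sum to 2 (valence 2) → 0 H
Totals → C:9, H:11, N:1, O:3.
In Hill order: C9H11NO3.

C9H11NO3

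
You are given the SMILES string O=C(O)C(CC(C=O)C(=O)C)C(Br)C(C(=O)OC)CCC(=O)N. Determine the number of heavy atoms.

23

Every atom symbol written in the SMILES (organic subset) is one heavy atom; implicit H are not written.
Heavy atoms by element → Br:1, C:14, N:1, O:7.
Total: 23.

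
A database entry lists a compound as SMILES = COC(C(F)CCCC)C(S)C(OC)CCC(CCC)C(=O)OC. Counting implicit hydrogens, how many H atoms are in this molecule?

35

Walk through each heavy atom and fill implicit hydrogens from standard valence (C 4, N 3, O 2, S 2, halogen 1):
  atom 1: C, bond orders sum to 1 (valence 4) → 3 H
  atom 2: O, bond orders sum to 2 (valence 2) → 0 H
  atom 3: C, bond orders sum to 3 (valence 4) → 1 H
  atom 4: C, bond orders sum to 3 (valence 4) → 1 H
  atom 5: F (halogen, monovalent) → 0 H
  atom 6: C, bond orders sum to 2 (valence 4) → 2 H
  atom 7: C, bond orders sum to 2 (valence 4) → 2 H
  atom 8: C, bond orders sum to 2 (valence 4) → 2 H
  atom 9: C, bond orders sum to 1 (valence 4) → 3 H
  atom 10: C, bond orders sum to 3 (valence 4) → 1 H
  atom 11: S, bond orders sum to 1 (valence 2) → 1 H
  atom 12: C, bond orders sum to 3 (valence 4) → 1 H
  atom 13: O, bond orders sum to 2 (valence 2) → 0 H
  atom 14: C, bond orders sum to 1 (valence 4) → 3 H
  atom 15: C, bond orders sum to 2 (valence 4) → 2 H
  atom 16: C, bond orders sum to 2 (valence 4) → 2 H
  atom 17: C, bond orders sum to 3 (valence 4) → 1 H
  atom 18: C, bond orders sum to 2 (valence 4) → 2 H
  atom 19: C, bond orders sum to 2 (valence 4) → 2 H
  atom 20: C, bond orders sum to 1 (valence 4) → 3 H
  atom 21: C, bond orders sum to 4 (valence 4) → 0 H
  atom 22: O, bond orders sum to 2 (valence 2) → 0 H
  atom 23: O, bond orders sum to 2 (valence 2) → 0 H
  atom 24: C, bond orders sum to 1 (valence 4) → 3 H
Total hydrogens: 35.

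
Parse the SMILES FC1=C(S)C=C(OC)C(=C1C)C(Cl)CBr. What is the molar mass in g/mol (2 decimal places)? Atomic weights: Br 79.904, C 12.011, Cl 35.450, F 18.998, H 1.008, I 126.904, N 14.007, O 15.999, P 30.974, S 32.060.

First, the molecular formula is C10H11BrClFOS (counting implicit H from valence).
  Br: 1 × 79.904 = 79.904
  C: 10 × 12.011 = 120.110
  Cl: 1 × 35.450 = 35.450
  F: 1 × 18.998 = 18.998
  H: 11 × 1.008 = 11.088
  O: 1 × 15.999 = 15.999
  S: 1 × 32.060 = 32.060
Sum: 1×79.904 + 10×12.011 + 1×35.450 + 1×18.998 + 11×1.008 + 1×15.999 + 1×32.060 = 313.609 → 313.61 g/mol.

313.61 g/mol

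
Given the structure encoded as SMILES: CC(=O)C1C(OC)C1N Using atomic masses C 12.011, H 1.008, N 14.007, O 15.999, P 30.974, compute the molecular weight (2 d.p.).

129.16 g/mol

First, the molecular formula is C6H11NO2 (counting implicit H from valence).
  C: 6 × 12.011 = 72.066
  H: 11 × 1.008 = 11.088
  N: 1 × 14.007 = 14.007
  O: 2 × 15.999 = 31.998
Sum: 6×12.011 + 11×1.008 + 1×14.007 + 2×15.999 = 129.159 → 129.16 g/mol.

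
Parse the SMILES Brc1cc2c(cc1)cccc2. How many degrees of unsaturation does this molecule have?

Molecular formula: C10H7Br.
DoU = (2C + 2 + N − H − X) / 2, where X is the halogen count and O/S are ignored.
    = (2·10 + 2 + 0 − 7 − 1) / 2 = 14 / 2 = 7.

7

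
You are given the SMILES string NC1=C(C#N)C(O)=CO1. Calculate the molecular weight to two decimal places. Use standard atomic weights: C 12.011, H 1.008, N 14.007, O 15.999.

First, the molecular formula is C5H4N2O2 (counting implicit H from valence).
  C: 5 × 12.011 = 60.055
  H: 4 × 1.008 = 4.032
  N: 2 × 14.007 = 28.014
  O: 2 × 15.999 = 31.998
Sum: 5×12.011 + 4×1.008 + 2×14.007 + 2×15.999 = 124.099 → 124.10 g/mol.

124.10 g/mol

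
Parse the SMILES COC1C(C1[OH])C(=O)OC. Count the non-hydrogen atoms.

10

Every atom symbol written in the SMILES (organic subset) is one heavy atom; implicit H are not written.
Heavy atoms by element → C:6, O:4.
Total: 10.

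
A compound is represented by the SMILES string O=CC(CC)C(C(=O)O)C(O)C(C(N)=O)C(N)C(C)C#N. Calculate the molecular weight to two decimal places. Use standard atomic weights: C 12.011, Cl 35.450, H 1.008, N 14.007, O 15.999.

First, the molecular formula is C13H21N3O5 (counting implicit H from valence).
  C: 13 × 12.011 = 156.143
  H: 21 × 1.008 = 21.168
  N: 3 × 14.007 = 42.021
  O: 5 × 15.999 = 79.995
Sum: 13×12.011 + 21×1.008 + 3×14.007 + 5×15.999 = 299.327 → 299.33 g/mol.

299.33 g/mol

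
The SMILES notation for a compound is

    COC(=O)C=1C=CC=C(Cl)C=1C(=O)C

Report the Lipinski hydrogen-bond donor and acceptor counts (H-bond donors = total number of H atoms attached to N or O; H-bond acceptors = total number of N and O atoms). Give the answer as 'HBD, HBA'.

0, 3

Donors: find every N or O and count the H atoms it carries.
  atom 2 (O): bond orders sum to 2 → 0 H
  atom 4 (O): bond orders sum to 2 → 0 H
  atom 13 (O): bond orders sum to 2 → 0 H
Lipinski HBD = 0.
Acceptors: N atoms = 0, O atoms = 3 → HBA = 3.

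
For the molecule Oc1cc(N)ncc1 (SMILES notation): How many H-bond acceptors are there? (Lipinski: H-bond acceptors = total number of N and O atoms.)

3

N atoms: 2; O atoms: 1.
Lipinski HBA = 2 + 1 = 3.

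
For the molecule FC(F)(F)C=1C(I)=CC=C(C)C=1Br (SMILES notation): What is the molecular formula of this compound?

C8H5BrF3I

Walk through each heavy atom and fill implicit hydrogens from standard valence (C 4, N 3, O 2, S 2, halogen 1):
  atom 1: F (halogen, monovalent) → 0 H
  atom 2: C, bond orders sum to 4 (valence 4) → 0 H
  atom 3: F (halogen, monovalent) → 0 H
  atom 4: F (halogen, monovalent) → 0 H
  atom 5: C, bond orders sum to 4 (valence 4) → 0 H
  atom 6: C, bond orders sum to 4 (valence 4) → 0 H
  atom 7: I (halogen, monovalent) → 0 H
  atom 8: C, bond orders sum to 3 (valence 4) → 1 H
  atom 9: C, bond orders sum to 3 (valence 4) → 1 H
  atom 10: C, bond orders sum to 4 (valence 4) → 0 H
  atom 11: C, bond orders sum to 1 (valence 4) → 3 H
  atom 12: C, bond orders sum to 4 (valence 4) → 0 H
  atom 13: Br (halogen, monovalent) → 0 H
Totals → C:8, H:5, Br:1, F:3, I:1.
In Hill order: C8H5BrF3I.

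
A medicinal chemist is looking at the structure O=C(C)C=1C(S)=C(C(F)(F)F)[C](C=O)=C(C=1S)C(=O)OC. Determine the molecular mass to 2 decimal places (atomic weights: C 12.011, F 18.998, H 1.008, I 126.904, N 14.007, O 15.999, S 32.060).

First, the molecular formula is C12H9F3O4S2 (counting implicit H from valence).
  C: 12 × 12.011 = 144.132
  F: 3 × 18.998 = 56.994
  H: 9 × 1.008 = 9.072
  O: 4 × 15.999 = 63.996
  S: 2 × 32.060 = 64.120
Sum: 12×12.011 + 3×18.998 + 9×1.008 + 4×15.999 + 2×32.060 = 338.314 → 338.31 g/mol.

338.31 g/mol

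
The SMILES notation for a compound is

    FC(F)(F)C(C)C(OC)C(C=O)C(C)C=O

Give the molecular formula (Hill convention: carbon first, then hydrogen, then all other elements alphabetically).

C10H15F3O3

Walk through each heavy atom and fill implicit hydrogens from standard valence (C 4, N 3, O 2, S 2, halogen 1):
  atom 1: F (halogen, monovalent) → 0 H
  atom 2: C, bond orders sum to 4 (valence 4) → 0 H
  atom 3: F (halogen, monovalent) → 0 H
  atom 4: F (halogen, monovalent) → 0 H
  atom 5: C, bond orders sum to 3 (valence 4) → 1 H
  atom 6: C, bond orders sum to 1 (valence 4) → 3 H
  atom 7: C, bond orders sum to 3 (valence 4) → 1 H
  atom 8: O, bond orders sum to 2 (valence 2) → 0 H
  atom 9: C, bond orders sum to 1 (valence 4) → 3 H
  atom 10: C, bond orders sum to 3 (valence 4) → 1 H
  atom 11: C, bond orders sum to 3 (valence 4) → 1 H
  atom 12: O, bond orders sum to 2 (valence 2) → 0 H
  atom 13: C, bond orders sum to 3 (valence 4) → 1 H
  atom 14: C, bond orders sum to 1 (valence 4) → 3 H
  atom 15: C, bond orders sum to 3 (valence 4) → 1 H
  atom 16: O, bond orders sum to 2 (valence 2) → 0 H
Totals → C:10, H:15, F:3, O:3.
In Hill order: C10H15F3O3.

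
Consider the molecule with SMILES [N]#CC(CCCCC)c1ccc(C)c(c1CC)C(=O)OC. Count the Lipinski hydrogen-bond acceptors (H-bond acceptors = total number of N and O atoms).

N atoms: 1; O atoms: 2.
Lipinski HBA = 1 + 2 = 3.

3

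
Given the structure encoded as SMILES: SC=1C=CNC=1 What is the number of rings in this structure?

In SMILES, each pair of matching ring-closure digits denotes one ring-closing bond; the number of such bonds equals the number of independent rings.
Ring-closure bonds here: 1.

1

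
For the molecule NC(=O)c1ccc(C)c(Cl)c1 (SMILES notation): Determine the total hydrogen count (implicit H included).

8

Walk through each heavy atom and fill implicit hydrogens from standard valence (C 4, N 3, O 2, S 2, halogen 1); for lowercase aromatic atoms, an aromatic c carries 1 H when it has two neighbours and 0 H with three, and aromatic n carries 0 H:
  atom 1: N, bond orders sum to 1 (valence 3) → 2 H
  atom 2: C, bond orders sum to 4 (valence 4) → 0 H
  atom 3: O, bond orders sum to 2 (valence 2) → 0 H
  atom 4: aromatic c, 3 neighbours → 0 H
  atom 5: aromatic c, 2 neighbours → 1 H
  atom 6: aromatic c, 2 neighbours → 1 H
  atom 7: aromatic c, 3 neighbours → 0 H
  atom 8: C, bond orders sum to 1 (valence 4) → 3 H
  atom 9: aromatic c, 3 neighbours → 0 H
  atom 10: Cl (halogen, monovalent) → 0 H
  atom 11: aromatic c, 2 neighbours → 1 H
Total hydrogens: 8.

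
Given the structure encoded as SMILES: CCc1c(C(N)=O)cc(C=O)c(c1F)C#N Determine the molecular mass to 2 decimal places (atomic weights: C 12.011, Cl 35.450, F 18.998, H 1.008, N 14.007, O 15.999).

220.20 g/mol

First, the molecular formula is C11H9FN2O2 (counting implicit H from valence).
  C: 11 × 12.011 = 132.121
  F: 1 × 18.998 = 18.998
  H: 9 × 1.008 = 9.072
  N: 2 × 14.007 = 28.014
  O: 2 × 15.999 = 31.998
Sum: 11×12.011 + 1×18.998 + 9×1.008 + 2×14.007 + 2×15.999 = 220.203 → 220.20 g/mol.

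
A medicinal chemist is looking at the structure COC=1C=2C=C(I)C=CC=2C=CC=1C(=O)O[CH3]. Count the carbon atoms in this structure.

13

Count every carbon token in the SMILES (each C, including those in ring-closure positions and inside branches).
Carbon count: 13.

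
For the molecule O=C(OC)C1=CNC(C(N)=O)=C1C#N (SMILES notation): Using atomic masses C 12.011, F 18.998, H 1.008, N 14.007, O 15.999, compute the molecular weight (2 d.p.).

193.16 g/mol

First, the molecular formula is C8H7N3O3 (counting implicit H from valence).
  C: 8 × 12.011 = 96.088
  H: 7 × 1.008 = 7.056
  N: 3 × 14.007 = 42.021
  O: 3 × 15.999 = 47.997
Sum: 8×12.011 + 7×1.008 + 3×14.007 + 3×15.999 = 193.162 → 193.16 g/mol.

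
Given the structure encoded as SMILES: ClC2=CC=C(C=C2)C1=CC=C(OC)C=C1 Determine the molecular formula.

C13H11ClO

Walk through each heavy atom and fill implicit hydrogens from standard valence (C 4, N 3, O 2, S 2, halogen 1):
  atom 1: Cl (halogen, monovalent) → 0 H
  atom 2: C, bond orders sum to 4 (valence 4) → 0 H
  atom 3: C, bond orders sum to 3 (valence 4) → 1 H
  atom 4: C, bond orders sum to 3 (valence 4) → 1 H
  atom 5: C, bond orders sum to 4 (valence 4) → 0 H
  atom 6: C, bond orders sum to 3 (valence 4) → 1 H
  atom 7: C, bond orders sum to 3 (valence 4) → 1 H
  atom 8: C, bond orders sum to 4 (valence 4) → 0 H
  atom 9: C, bond orders sum to 3 (valence 4) → 1 H
  atom 10: C, bond orders sum to 3 (valence 4) → 1 H
  atom 11: C, bond orders sum to 4 (valence 4) → 0 H
  atom 12: O, bond orders sum to 2 (valence 2) → 0 H
  atom 13: C, bond orders sum to 1 (valence 4) → 3 H
  atom 14: C, bond orders sum to 3 (valence 4) → 1 H
  atom 15: C, bond orders sum to 3 (valence 4) → 1 H
Totals → C:13, H:11, Cl:1, O:1.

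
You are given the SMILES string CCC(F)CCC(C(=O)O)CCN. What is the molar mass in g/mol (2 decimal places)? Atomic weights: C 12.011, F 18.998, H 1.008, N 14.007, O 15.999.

191.25 g/mol

First, the molecular formula is C9H18FNO2 (counting implicit H from valence).
  C: 9 × 12.011 = 108.099
  F: 1 × 18.998 = 18.998
  H: 18 × 1.008 = 18.144
  N: 1 × 14.007 = 14.007
  O: 2 × 15.999 = 31.998
Sum: 9×12.011 + 1×18.998 + 18×1.008 + 1×14.007 + 2×15.999 = 191.246 → 191.25 g/mol.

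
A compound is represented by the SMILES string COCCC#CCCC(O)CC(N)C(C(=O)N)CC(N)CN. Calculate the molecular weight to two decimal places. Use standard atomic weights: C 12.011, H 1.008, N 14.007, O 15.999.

First, the molecular formula is C15H30N4O3 (counting implicit H from valence).
  C: 15 × 12.011 = 180.165
  H: 30 × 1.008 = 30.240
  N: 4 × 14.007 = 56.028
  O: 3 × 15.999 = 47.997
Sum: 15×12.011 + 30×1.008 + 4×14.007 + 3×15.999 = 314.430 → 314.43 g/mol.

314.43 g/mol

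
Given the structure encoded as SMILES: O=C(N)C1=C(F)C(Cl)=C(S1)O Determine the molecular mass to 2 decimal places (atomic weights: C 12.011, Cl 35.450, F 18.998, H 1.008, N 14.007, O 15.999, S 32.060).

First, the molecular formula is C5H3ClFNO2S (counting implicit H from valence).
  C: 5 × 12.011 = 60.055
  Cl: 1 × 35.450 = 35.450
  F: 1 × 18.998 = 18.998
  H: 3 × 1.008 = 3.024
  N: 1 × 14.007 = 14.007
  O: 2 × 15.999 = 31.998
  S: 1 × 32.060 = 32.060
Sum: 5×12.011 + 1×35.450 + 1×18.998 + 3×1.008 + 1×14.007 + 2×15.999 + 1×32.060 = 195.592 → 195.59 g/mol.

195.59 g/mol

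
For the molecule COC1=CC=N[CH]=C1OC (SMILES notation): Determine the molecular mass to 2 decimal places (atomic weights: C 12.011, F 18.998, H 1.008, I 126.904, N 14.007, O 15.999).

139.15 g/mol

First, the molecular formula is C7H9NO2 (counting implicit H from valence).
  C: 7 × 12.011 = 84.077
  H: 9 × 1.008 = 9.072
  N: 1 × 14.007 = 14.007
  O: 2 × 15.999 = 31.998
Sum: 7×12.011 + 9×1.008 + 1×14.007 + 2×15.999 = 139.154 → 139.15 g/mol.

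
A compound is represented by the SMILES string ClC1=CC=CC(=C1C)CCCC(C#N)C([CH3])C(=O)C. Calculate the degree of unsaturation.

Degree of unsaturation = (number of rings) + (number of π bonds).
Ring closures in the SMILES: 1.
π bonds: 4 double bonds (each 1 DoU), 1 triple bond (each 2 DoU) → 6 DoU from unsaturation.
Total DoU = 1 + 6 = 7.

7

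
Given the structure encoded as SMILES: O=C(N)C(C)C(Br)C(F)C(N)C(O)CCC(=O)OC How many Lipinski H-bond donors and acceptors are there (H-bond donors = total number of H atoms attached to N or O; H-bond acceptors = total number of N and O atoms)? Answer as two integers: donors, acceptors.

Donors: find every N or O and count the H atoms it carries.
  atom 1 (O): bond orders sum to 2 → 0 H
  atom 3 (N): bond orders sum to 1 → 2 H
  atom 11 (N): bond orders sum to 1 → 2 H
  atom 13 (O): bond orders sum to 1 → 1 H
  atom 17 (O): bond orders sum to 2 → 0 H
  atom 18 (O): bond orders sum to 2 → 0 H
Lipinski HBD = 5.
Acceptors: N atoms = 2, O atoms = 4 → HBA = 6.

5, 6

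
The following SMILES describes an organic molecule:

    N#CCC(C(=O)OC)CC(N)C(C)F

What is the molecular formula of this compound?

C9H15FN2O2

Walk through each heavy atom and fill implicit hydrogens from standard valence (C 4, N 3, O 2, S 2, halogen 1):
  atom 1: N, bond orders sum to 3 (valence 3) → 0 H
  atom 2: C, bond orders sum to 4 (valence 4) → 0 H
  atom 3: C, bond orders sum to 2 (valence 4) → 2 H
  atom 4: C, bond orders sum to 3 (valence 4) → 1 H
  atom 5: C, bond orders sum to 4 (valence 4) → 0 H
  atom 6: O, bond orders sum to 2 (valence 2) → 0 H
  atom 7: O, bond orders sum to 2 (valence 2) → 0 H
  atom 8: C, bond orders sum to 1 (valence 4) → 3 H
  atom 9: C, bond orders sum to 2 (valence 4) → 2 H
  atom 10: C, bond orders sum to 3 (valence 4) → 1 H
  atom 11: N, bond orders sum to 1 (valence 3) → 2 H
  atom 12: C, bond orders sum to 3 (valence 4) → 1 H
  atom 13: C, bond orders sum to 1 (valence 4) → 3 H
  atom 14: F (halogen, monovalent) → 0 H
Totals → C:9, H:15, F:1, N:2, O:2.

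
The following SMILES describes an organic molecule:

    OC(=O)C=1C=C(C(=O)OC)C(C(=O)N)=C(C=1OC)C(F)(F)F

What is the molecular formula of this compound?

C12H10F3NO6

Walk through each heavy atom and fill implicit hydrogens from standard valence (C 4, N 3, O 2, S 2, halogen 1):
  atom 1: O, bond orders sum to 1 (valence 2) → 1 H
  atom 2: C, bond orders sum to 4 (valence 4) → 0 H
  atom 3: O, bond orders sum to 2 (valence 2) → 0 H
  atom 4: C, bond orders sum to 4 (valence 4) → 0 H
  atom 5: C, bond orders sum to 3 (valence 4) → 1 H
  atom 6: C, bond orders sum to 4 (valence 4) → 0 H
  atom 7: C, bond orders sum to 4 (valence 4) → 0 H
  atom 8: O, bond orders sum to 2 (valence 2) → 0 H
  atom 9: O, bond orders sum to 2 (valence 2) → 0 H
  atom 10: C, bond orders sum to 1 (valence 4) → 3 H
  atom 11: C, bond orders sum to 4 (valence 4) → 0 H
  atom 12: C, bond orders sum to 4 (valence 4) → 0 H
  atom 13: O, bond orders sum to 2 (valence 2) → 0 H
  atom 14: N, bond orders sum to 1 (valence 3) → 2 H
  atom 15: C, bond orders sum to 4 (valence 4) → 0 H
  atom 16: C, bond orders sum to 4 (valence 4) → 0 H
  atom 17: O, bond orders sum to 2 (valence 2) → 0 H
  atom 18: C, bond orders sum to 1 (valence 4) → 3 H
  atom 19: C, bond orders sum to 4 (valence 4) → 0 H
  atom 20: F (halogen, monovalent) → 0 H
  atom 21: F (halogen, monovalent) → 0 H
  atom 22: F (halogen, monovalent) → 0 H
Totals → C:12, H:10, F:3, N:1, O:6.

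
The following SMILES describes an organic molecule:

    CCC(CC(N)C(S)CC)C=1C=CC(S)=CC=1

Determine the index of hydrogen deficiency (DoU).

Degree of unsaturation = (number of rings) + (number of π bonds).
Ring closures in the SMILES: 1.
π bonds: 3 double bonds (each 1 DoU) → 3 DoU from unsaturation.
Total DoU = 1 + 3 = 4.

4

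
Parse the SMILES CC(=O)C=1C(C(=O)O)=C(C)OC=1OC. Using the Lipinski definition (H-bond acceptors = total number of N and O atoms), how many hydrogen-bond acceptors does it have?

5

N atoms: 0; O atoms: 5.
Lipinski HBA = 0 + 5 = 5.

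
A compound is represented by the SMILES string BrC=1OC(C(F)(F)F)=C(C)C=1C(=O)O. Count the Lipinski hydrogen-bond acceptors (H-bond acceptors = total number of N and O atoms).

3

N atoms: 0; O atoms: 3.
Lipinski HBA = 0 + 3 = 3.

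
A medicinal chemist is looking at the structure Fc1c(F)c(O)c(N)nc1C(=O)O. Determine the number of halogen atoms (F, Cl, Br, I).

Halogen atoms appear at heavy-atom positions 1, 4 (2×F).
Other groups present: 1 carboxylic acid, 1 hydroxyl, 1 primary amine.
Halogen count: 2.

2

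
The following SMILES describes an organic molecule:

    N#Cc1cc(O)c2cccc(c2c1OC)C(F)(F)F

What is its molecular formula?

Walk through each heavy atom and fill implicit hydrogens from standard valence (C 4, N 3, O 2, S 2, halogen 1); for lowercase aromatic atoms, an aromatic c carries 1 H when it has two neighbours and 0 H with three, and aromatic n carries 0 H:
  atom 1: N, bond orders sum to 3 (valence 3) → 0 H
  atom 2: C, bond orders sum to 4 (valence 4) → 0 H
  atom 3: aromatic c, 3 neighbours → 0 H
  atom 4: aromatic c, 2 neighbours → 1 H
  atom 5: aromatic c, 3 neighbours → 0 H
  atom 6: O, bond orders sum to 1 (valence 2) → 1 H
  atom 7: aromatic c, 3 neighbours → 0 H
  atom 8: aromatic c, 2 neighbours → 1 H
  atom 9: aromatic c, 2 neighbours → 1 H
  atom 10: aromatic c, 2 neighbours → 1 H
  atom 11: aromatic c, 3 neighbours → 0 H
  atom 12: aromatic c, 3 neighbours → 0 H
  atom 13: aromatic c, 3 neighbours → 0 H
  atom 14: O, bond orders sum to 2 (valence 2) → 0 H
  atom 15: C, bond orders sum to 1 (valence 4) → 3 H
  atom 16: C, bond orders sum to 4 (valence 4) → 0 H
  atom 17: F (halogen, monovalent) → 0 H
  atom 18: F (halogen, monovalent) → 0 H
  atom 19: F (halogen, monovalent) → 0 H
Totals → C:13, H:8, F:3, N:1, O:2.

C13H8F3NO2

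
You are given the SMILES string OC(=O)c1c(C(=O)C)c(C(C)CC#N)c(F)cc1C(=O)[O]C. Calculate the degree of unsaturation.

Molecular formula: C15H14FNO5.
DoU = (2C + 2 + N − H − X) / 2, where X is the halogen count and O/S are ignored.
    = (2·15 + 2 + 1 − 14 − 1) / 2 = 18 / 2 = 9.

9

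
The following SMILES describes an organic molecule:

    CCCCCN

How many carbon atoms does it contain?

5

Count every carbon token in the SMILES (each C, including those in ring-closure positions and inside branches).
Carbon count: 5.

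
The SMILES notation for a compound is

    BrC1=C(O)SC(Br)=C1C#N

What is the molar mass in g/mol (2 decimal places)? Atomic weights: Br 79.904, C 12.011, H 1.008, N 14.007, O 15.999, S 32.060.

First, the molecular formula is C5HBr2NOS (counting implicit H from valence).
  Br: 2 × 79.904 = 159.808
  C: 5 × 12.011 = 60.055
  H: 1 × 1.008 = 1.008
  N: 1 × 14.007 = 14.007
  O: 1 × 15.999 = 15.999
  S: 1 × 32.060 = 32.060
Sum: 2×79.904 + 5×12.011 + 1×1.008 + 1×14.007 + 1×15.999 + 1×32.060 = 282.937 → 282.94 g/mol.

282.94 g/mol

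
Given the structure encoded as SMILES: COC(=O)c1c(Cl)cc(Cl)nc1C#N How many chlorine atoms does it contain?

Scan the SMILES for Cl atoms (remember two-letter symbols like Cl and Br are single atoms).
Chlorine count: 2.

2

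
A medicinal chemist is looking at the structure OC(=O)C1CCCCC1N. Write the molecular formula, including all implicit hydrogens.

Walk through each heavy atom and fill implicit hydrogens from standard valence (C 4, N 3, O 2, S 2, halogen 1):
  atom 1: O, bond orders sum to 1 (valence 2) → 1 H
  atom 2: C, bond orders sum to 4 (valence 4) → 0 H
  atom 3: O, bond orders sum to 2 (valence 2) → 0 H
  atom 4: C, bond orders sum to 3 (valence 4) → 1 H
  atom 5: C, bond orders sum to 2 (valence 4) → 2 H
  atom 6: C, bond orders sum to 2 (valence 4) → 2 H
  atom 7: C, bond orders sum to 2 (valence 4) → 2 H
  atom 8: C, bond orders sum to 2 (valence 4) → 2 H
  atom 9: C, bond orders sum to 3 (valence 4) → 1 H
  atom 10: N, bond orders sum to 1 (valence 3) → 2 H
Totals → C:7, H:13, N:1, O:2.

C7H13NO2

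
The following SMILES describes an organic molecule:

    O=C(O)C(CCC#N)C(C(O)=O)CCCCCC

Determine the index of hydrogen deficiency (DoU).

4

Degree of unsaturation = (number of rings) + (number of π bonds).
Ring closures in the SMILES: 0.
π bonds: 2 double bonds (each 1 DoU), 1 triple bond (each 2 DoU) → 4 DoU from unsaturation.
Total DoU = 0 + 4 = 4.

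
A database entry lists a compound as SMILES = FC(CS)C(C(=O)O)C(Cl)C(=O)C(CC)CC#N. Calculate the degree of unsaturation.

Degree of unsaturation = (number of rings) + (number of π bonds).
Ring closures in the SMILES: 0.
π bonds: 2 double bonds (each 1 DoU), 1 triple bond (each 2 DoU) → 4 DoU from unsaturation.
Total DoU = 0 + 4 = 4.

4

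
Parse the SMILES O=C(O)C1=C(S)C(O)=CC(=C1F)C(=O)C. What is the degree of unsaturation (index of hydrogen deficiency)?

6

Degree of unsaturation = (number of rings) + (number of π bonds).
Ring closures in the SMILES: 1.
π bonds: 5 double bonds (each 1 DoU) → 5 DoU from unsaturation.
Total DoU = 1 + 5 = 6.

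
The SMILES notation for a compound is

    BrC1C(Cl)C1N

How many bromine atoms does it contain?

Scan the SMILES for Br atoms (remember two-letter symbols like Cl and Br are single atoms).
Bromine count: 1.

1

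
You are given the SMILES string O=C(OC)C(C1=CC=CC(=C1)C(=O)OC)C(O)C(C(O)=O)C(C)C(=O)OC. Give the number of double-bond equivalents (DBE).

8

Degree of unsaturation = (number of rings) + (number of π bonds).
Ring closures in the SMILES: 1.
π bonds: 7 double bonds (each 1 DoU) → 7 DoU from unsaturation.
Total DoU = 1 + 7 = 8.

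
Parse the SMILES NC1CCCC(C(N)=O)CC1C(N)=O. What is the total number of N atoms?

3

Scan the SMILES for N atoms (remember two-letter symbols like Cl and Br are single atoms).
Nitrogen count: 3.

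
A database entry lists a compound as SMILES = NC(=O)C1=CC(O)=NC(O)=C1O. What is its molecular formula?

C6H6N2O4

Walk through each heavy atom and fill implicit hydrogens from standard valence (C 4, N 3, O 2, S 2, halogen 1):
  atom 1: N, bond orders sum to 1 (valence 3) → 2 H
  atom 2: C, bond orders sum to 4 (valence 4) → 0 H
  atom 3: O, bond orders sum to 2 (valence 2) → 0 H
  atom 4: C, bond orders sum to 4 (valence 4) → 0 H
  atom 5: C, bond orders sum to 3 (valence 4) → 1 H
  atom 6: C, bond orders sum to 4 (valence 4) → 0 H
  atom 7: O, bond orders sum to 1 (valence 2) → 1 H
  atom 8: N, bond orders sum to 3 (valence 3) → 0 H
  atom 9: C, bond orders sum to 4 (valence 4) → 0 H
  atom 10: O, bond orders sum to 1 (valence 2) → 1 H
  atom 11: C, bond orders sum to 4 (valence 4) → 0 H
  atom 12: O, bond orders sum to 1 (valence 2) → 1 H
Totals → C:6, H:6, N:2, O:4.
In Hill order: C6H6N2O4.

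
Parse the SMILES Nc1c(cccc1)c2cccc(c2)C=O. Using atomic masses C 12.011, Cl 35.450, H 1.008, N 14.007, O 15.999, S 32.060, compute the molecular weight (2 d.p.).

First, the molecular formula is C13H11NO (counting implicit H from valence).
  C: 13 × 12.011 = 156.143
  H: 11 × 1.008 = 11.088
  N: 1 × 14.007 = 14.007
  O: 1 × 15.999 = 15.999
Sum: 13×12.011 + 11×1.008 + 1×14.007 + 1×15.999 = 197.237 → 197.24 g/mol.

197.24 g/mol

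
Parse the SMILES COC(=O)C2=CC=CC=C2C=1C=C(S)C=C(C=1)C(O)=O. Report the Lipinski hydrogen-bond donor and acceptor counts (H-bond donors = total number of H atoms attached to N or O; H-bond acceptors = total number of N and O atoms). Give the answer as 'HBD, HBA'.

Donors: find every N or O and count the H atoms it carries.
  atom 2 (O): bond orders sum to 2 → 0 H
  atom 4 (O): bond orders sum to 2 → 0 H
  atom 19 (O): bond orders sum to 1 → 1 H
  atom 20 (O): bond orders sum to 2 → 0 H
Lipinski HBD = 1.
Acceptors: N atoms = 0, O atoms = 4 → HBA = 4.

1, 4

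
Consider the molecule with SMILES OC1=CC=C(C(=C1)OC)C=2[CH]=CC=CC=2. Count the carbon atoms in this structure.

13

Count every carbon token in the SMILES (each C, including those in ring-closure positions and inside branches).
Carbon count: 13.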